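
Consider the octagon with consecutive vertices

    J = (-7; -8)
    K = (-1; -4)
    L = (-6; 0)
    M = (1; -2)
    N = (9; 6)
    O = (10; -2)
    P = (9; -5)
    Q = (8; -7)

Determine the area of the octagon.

107

Cross-terms: 20, -24, 12, 24, -78, -32, -23, -113  ⇒  Σ = -214
Area = |Σ|/2 = 107.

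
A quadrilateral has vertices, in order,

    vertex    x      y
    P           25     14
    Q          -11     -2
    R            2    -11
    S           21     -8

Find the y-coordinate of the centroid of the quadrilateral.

Apply the surveyor's formula. First the cross-terms c_i = x_i·y_{i+1} − x_{i+1}·y_i:
  104, 125, 215, 494  ⇒  2A = 938, A = 469.
Then Σ (y_i + y_{i+1})·c_i = -1498, so ȳ = -1498 / (6·469) = -107/201.

-107/201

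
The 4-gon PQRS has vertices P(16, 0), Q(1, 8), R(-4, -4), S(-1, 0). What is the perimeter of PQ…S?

|PQ| = √((-15)² + (8)²) = √289 = 17
|QR| = √((-5)² + (-12)²) = √169 = 13
|RS| = √((3)² + (4)²) = √25 = 5
|SP| = √((17)² + (0)²) = √289 = 17
Perimeter = 17 + 13 + 5 + 17 = 52.

52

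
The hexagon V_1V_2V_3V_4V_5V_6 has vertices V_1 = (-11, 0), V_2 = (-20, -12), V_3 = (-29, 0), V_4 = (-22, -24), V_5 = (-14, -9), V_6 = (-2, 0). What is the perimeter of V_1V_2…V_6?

|V_1V_2| = √((-9)² + (-12)²) = √225 = 15
|V_2V_3| = √((-9)² + (12)²) = √225 = 15
|V_3V_4| = √((7)² + (-24)²) = √625 = 25
|V_4V_5| = √((8)² + (15)²) = √289 = 17
|V_5V_6| = √((12)² + (9)²) = √225 = 15
|V_6V_1| = √((-9)² + (0)²) = √81 = 9
Perimeter = 15 + 15 + 25 + 17 + 15 + 9 = 96.

96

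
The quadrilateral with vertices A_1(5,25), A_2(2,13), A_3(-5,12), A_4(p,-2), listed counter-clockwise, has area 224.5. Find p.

The doubled signed area Σ (x_i y_{i+1} − x_{i+1} y_i) is linear in p.
With p=0 it equals 124; the coefficient of p is 13 (from the two edges through A_4).
So 13·p + 124 = 2·224.5 = 449 ⇒ p = 25.

25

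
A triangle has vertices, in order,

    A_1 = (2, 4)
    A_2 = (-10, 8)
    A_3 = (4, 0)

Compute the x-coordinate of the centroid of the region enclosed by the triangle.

-4/3

Apply the surveyor's formula. First the cross-terms c_i = x_i·y_{i+1} − x_{i+1}·y_i:
  56, -32, 16  ⇒  2A = 40, A = 20.
Then Σ (x_i + x_{i+1})·c_i = -160, so x̄ = -160 / (6·20) = -4/3.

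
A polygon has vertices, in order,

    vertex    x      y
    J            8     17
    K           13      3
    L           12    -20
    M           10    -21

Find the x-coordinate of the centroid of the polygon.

733/69

Apply the shoelace (surveyor's) formula. First the cross-terms c_i = x_i·y_{i+1} − x_{i+1}·y_i:
  -197, -296, -52, 338  ⇒  2A = -207, A = -103.5.
Then Σ (x_i + x_{i+1})·c_i = -6597, so x̄ = -6597 / (6·(-103.5)) = 733/69.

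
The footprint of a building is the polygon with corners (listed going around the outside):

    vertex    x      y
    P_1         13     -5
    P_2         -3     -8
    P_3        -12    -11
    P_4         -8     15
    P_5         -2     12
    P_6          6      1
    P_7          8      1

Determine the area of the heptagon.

Apply the shoelace (surveyor's) formula: 2A = Σ (x_i·y_{i+1} − x_{i+1}·y_i), indices taken mod 7.
Σ = (-119) + (-63) + (-268) + (-66) + (-74) + (-2) + (-53) = -645
Area = |Σ|/2 = 322.5.

322.5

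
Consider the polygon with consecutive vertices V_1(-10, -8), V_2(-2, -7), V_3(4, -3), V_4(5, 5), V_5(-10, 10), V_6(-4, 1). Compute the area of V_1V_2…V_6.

147.5

Cross-terms: 54, 34, 35, 100, 30, 42  ⇒  Σ = 295
Area = |Σ|/2 = 147.5.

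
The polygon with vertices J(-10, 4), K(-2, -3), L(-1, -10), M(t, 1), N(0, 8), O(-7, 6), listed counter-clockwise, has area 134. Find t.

The doubled signed area Σ (x_i y_{i+1} − x_{i+1} y_i) is linear in t.
With t=0 it equals 142; the coefficient of t is 18 (from the two edges through M).
So 18·t + 142 = 2·134 = 268 ⇒ t = 7.

7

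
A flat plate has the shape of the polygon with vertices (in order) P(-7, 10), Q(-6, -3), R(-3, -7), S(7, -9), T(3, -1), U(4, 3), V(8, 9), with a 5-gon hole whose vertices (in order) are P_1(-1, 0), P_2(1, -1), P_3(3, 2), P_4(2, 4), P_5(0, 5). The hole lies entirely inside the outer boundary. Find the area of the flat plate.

Outer boundary:
P→Q: (-7)(-3) − (-6)(10) = 81
Q→R: (-6)(-7) − (-3)(-3) = 33
R→S: (-3)(-9) − (7)(-7) = 76
S→T: (7)(-1) − (3)(-9) = 20
T→U: (3)(3) − (4)(-1) = 13
U→V: (4)(9) − (8)(3) = 12
V→P: (8)(10) − (-7)(9) = 143
Σ = 378
Area = |Σ|/2 = 189.
Hole:
Apply the shoelace (surveyor's) formula: 2A = Σ (x_i·y_{i+1} − x_{i+1}·y_i), indices taken mod 5.
Σ = (1) + (5) + (8) + (10) + (5) = 29
Area = |Σ|/2 = 14.5.
Net area = 189 − 14.5 = 174.5.

174.5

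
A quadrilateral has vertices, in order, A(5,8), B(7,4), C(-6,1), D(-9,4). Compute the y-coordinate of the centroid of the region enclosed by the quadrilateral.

Apply the surveyor's formula. First the cross-terms c_i = x_i·y_{i+1} − x_{i+1}·y_i:
  -36, 31, -15, -92  ⇒  2A = -112, A = -56.
Then Σ (y_i + y_{i+1})·c_i = -1456, so ȳ = -1456 / (6·(-56)) = 13/3.

13/3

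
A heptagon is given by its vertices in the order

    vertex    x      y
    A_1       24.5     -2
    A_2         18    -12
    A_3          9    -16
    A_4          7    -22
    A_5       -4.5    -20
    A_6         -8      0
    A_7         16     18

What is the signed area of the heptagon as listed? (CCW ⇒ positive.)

Apply the shoelace (surveyor's) formula: 2A = Σ (x_i·y_{i+1} − x_{i+1}·y_i), indices taken mod 7.
A_1→A_2: (24.5)(-12) − (18)(-2) = -258
A_2→A_3: (18)(-16) − (9)(-12) = -180
A_3→A_4: (9)(-22) − (7)(-16) = -86
A_4→A_5: (7)(-20) − (-4.5)(-22) = -239
A_5→A_6: (-4.5)(0) − (-8)(-20) = -160
A_6→A_7: (-8)(18) − (16)(0) = -144
A_7→A_1: (16)(-2) − (24.5)(18) = -473
Σ = -1540
Signed area = Σ/2 = -770 (negative ⇒ clockwise traversal).

-770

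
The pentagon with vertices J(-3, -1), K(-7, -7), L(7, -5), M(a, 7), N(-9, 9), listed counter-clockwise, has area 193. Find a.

10

Write out the shoelace sum; only the two edges meeting at M involve a:
2·Area = [(7·7 − a·(-5)) + (a·9 − (-9)·7)] + 134
       = 14·a + 246 = 386
⇒ a = 10.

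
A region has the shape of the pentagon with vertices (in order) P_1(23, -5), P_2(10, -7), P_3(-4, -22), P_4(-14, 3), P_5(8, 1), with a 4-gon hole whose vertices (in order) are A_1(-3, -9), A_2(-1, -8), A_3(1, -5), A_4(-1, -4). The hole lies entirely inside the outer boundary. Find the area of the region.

382

Outer boundary:
Apply the shoelace (surveyor's) formula: 2A = Σ (x_i·y_{i+1} − x_{i+1}·y_i), indices taken mod 5.
P_1→P_2: (23)(-7) − (10)(-5) = -111
P_2→P_3: (10)(-22) − (-4)(-7) = -248
P_3→P_4: (-4)(3) − (-14)(-22) = -320
P_4→P_5: (-14)(1) − (8)(3) = -38
P_5→P_1: (8)(-5) − (23)(1) = -63
Σ = -780
Area = |Σ|/2 = 390.
Hole:
Apply the shoelace formula: 2A = Σ (x_i·y_{i+1} − x_{i+1}·y_i), indices taken mod 4.
A_1→A_2: (-3)(-8) − (-1)(-9) = 15
A_2→A_3: (-1)(-5) − (1)(-8) = 13
A_3→A_4: (1)(-4) − (-1)(-5) = -9
A_4→A_1: (-1)(-9) − (-3)(-4) = -3
Σ = 16
Area = |Σ|/2 = 8.
Net area = 390 − 8 = 382.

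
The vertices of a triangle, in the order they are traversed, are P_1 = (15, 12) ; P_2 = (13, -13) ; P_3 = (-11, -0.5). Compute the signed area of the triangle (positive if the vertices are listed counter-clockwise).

Σ = (-351) + (-149.5) + (-124.5) = -625
Signed area = Σ/2 = -312.5 (negative ⇒ clockwise traversal).

-312.5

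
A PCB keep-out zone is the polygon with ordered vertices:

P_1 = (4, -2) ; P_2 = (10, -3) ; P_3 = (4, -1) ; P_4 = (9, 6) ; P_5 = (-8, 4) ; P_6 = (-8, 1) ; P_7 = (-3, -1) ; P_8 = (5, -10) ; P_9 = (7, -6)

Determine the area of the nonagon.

Apply Gauss's area formula: 2A = Σ (x_i·y_{i+1} − x_{i+1}·y_i), indices taken mod 9.
P_1→P_2: (4)(-3) − (10)(-2) = 8
P_2→P_3: (10)(-1) − (4)(-3) = 2
P_3→P_4: (4)(6) − (9)(-1) = 33
P_4→P_5: (9)(4) − (-8)(6) = 84
P_5→P_6: (-8)(1) − (-8)(4) = 24
P_6→P_7: (-8)(-1) − (-3)(1) = 11
P_7→P_8: (-3)(-10) − (5)(-1) = 35
P_8→P_9: (5)(-6) − (7)(-10) = 40
P_9→P_1: (7)(-2) − (4)(-6) = 10
Σ = 247
Area = |Σ|/2 = 123.5.

123.5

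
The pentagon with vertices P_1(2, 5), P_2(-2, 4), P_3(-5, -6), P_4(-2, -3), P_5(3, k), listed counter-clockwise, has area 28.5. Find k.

5

The doubled signed area Σ (x_i y_{i+1} − x_{i+1} y_i) is linear in k.
With k=0 it equals 77; the coefficient of k is -4 (from the two edges through P_5).
So -4·k + 77 = 2·28.5 = 57 ⇒ k = 5.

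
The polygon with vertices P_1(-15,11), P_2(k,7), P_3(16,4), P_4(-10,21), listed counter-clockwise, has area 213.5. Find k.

The doubled signed area Σ (x_i y_{i+1} − x_{i+1} y_i) is linear in k.
With k=0 it equals 364; the coefficient of k is -7 (from the two edges through P_2).
So -7·k + 364 = 2·213.5 = 427 ⇒ k = -9.

-9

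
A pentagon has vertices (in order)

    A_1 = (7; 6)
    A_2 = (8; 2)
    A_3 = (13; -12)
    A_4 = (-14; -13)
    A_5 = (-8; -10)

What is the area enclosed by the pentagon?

217.5

Apply the shoelace (surveyor's) formula: 2A = Σ (x_i·y_{i+1} − x_{i+1}·y_i), indices taken mod 5.
Σ = (-34) + (-122) + (-337) + (36) + (22) = -435
Area = |Σ|/2 = 217.5.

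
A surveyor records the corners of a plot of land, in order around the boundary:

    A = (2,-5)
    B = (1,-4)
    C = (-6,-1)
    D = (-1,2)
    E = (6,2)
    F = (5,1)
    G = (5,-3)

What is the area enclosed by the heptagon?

Apply the shoelace formula: 2A = Σ (x_i·y_{i+1} − x_{i+1}·y_i), indices taken mod 7.
Σ = (-3) + (-25) + (-13) + (-14) + (-4) + (-20) + (-19) = -98
Area = |Σ|/2 = 49.

49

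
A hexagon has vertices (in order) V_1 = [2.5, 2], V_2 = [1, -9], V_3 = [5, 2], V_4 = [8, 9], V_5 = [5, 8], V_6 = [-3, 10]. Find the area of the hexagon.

Apply Gauss's area formula: 2A = Σ (x_i·y_{i+1} − x_{i+1}·y_i), indices taken mod 6.
Σ = (-24.5) + (47) + (29) + (19) + (74) + (-31) = 113.5
Area = |Σ|/2 = 56.75.

56.75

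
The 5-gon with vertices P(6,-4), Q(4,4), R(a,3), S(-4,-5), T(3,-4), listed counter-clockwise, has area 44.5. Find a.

The doubled signed area Σ (x_i y_{i+1} − x_{i+1} y_i) is linear in a.
With a=0 it equals 107; the coefficient of a is -9 (from the two edges through R).
So -9·a + 107 = 2·44.5 = 89 ⇒ a = 2.

2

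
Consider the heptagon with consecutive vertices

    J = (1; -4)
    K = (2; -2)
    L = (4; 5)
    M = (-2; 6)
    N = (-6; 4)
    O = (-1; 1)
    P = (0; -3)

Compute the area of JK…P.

Apply Gauss's area formula: 2A = Σ (x_i·y_{i+1} − x_{i+1}·y_i), indices taken mod 7.
Cross-terms: 6, 18, 34, 28, -2, 3, 3  ⇒  Σ = 90
Area = |Σ|/2 = 45.

45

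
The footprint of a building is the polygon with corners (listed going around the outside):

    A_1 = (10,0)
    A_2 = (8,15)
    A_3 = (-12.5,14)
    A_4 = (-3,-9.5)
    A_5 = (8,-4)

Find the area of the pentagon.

369.125

Apply the surveyor's formula: 2A = Σ (x_i·y_{i+1} − x_{i+1}·y_i), indices taken mod 5.
Σ = (150) + (299.5) + (160.75) + (88) + (40) = 738.25
Area = |Σ|/2 = 369.125.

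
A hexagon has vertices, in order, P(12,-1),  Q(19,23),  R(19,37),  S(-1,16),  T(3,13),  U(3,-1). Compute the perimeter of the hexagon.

|PQ| = √((7)² + (24)²) = √625 = 25
|QR| = √((0)² + (14)²) = √196 = 14
|RS| = √((-20)² + (-21)²) = √841 = 29
|ST| = √((4)² + (-3)²) = √25 = 5
|TU| = √((0)² + (-14)²) = √196 = 14
|UP| = √((9)² + (0)²) = √81 = 9
Perimeter = 25 + 14 + 29 + 5 + 14 + 9 = 96.

96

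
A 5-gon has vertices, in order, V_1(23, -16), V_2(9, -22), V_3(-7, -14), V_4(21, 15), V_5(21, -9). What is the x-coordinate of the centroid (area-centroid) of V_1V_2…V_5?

Apply the shoelace formula. First the cross-terms c_i = x_i·y_{i+1} − x_{i+1}·y_i:
  -362, -280, 189, -504, -129  ⇒  2A = -1086, A = -543.
Then Σ (x_i + x_{i+1})·c_i = -36342, so x̄ = -36342 / (6·(-543)) = 2019/181.

2019/181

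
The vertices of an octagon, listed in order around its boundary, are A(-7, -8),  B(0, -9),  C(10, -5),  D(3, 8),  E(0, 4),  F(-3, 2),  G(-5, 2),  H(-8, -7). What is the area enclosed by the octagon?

Apply the shoelace formula: 2A = Σ (x_i·y_{i+1} − x_{i+1}·y_i), indices taken mod 8.
Σ = (63) + (90) + (95) + (12) + (12) + (4) + (51) + (15) = 342
Area = |Σ|/2 = 171.

171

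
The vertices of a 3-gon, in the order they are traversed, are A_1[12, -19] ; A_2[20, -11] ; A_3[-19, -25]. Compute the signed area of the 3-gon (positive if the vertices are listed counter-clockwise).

100

Apply the shoelace (surveyor's) formula: 2A = Σ (x_i·y_{i+1} − x_{i+1}·y_i), indices taken mod 3.
Σ = (248) + (-709) + (661) = 200
Signed area = Σ/2 = 100 (positive ⇒ counter-clockwise traversal).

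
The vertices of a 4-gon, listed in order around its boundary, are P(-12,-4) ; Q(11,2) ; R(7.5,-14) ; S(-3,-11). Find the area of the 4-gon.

196.75

Apply the surveyor's formula: 2A = Σ (x_i·y_{i+1} − x_{i+1}·y_i), indices taken mod 4.
P→Q: (-12)(2) − (11)(-4) = 20
Q→R: (11)(-14) − (7.5)(2) = -169
R→S: (7.5)(-11) − (-3)(-14) = -124.5
S→P: (-3)(-4) − (-12)(-11) = -120
Σ = -393.5
Area = |Σ|/2 = 196.75.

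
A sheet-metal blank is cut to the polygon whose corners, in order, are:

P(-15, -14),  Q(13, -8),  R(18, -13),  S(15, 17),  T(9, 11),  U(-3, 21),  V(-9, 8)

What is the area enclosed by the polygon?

711.5

Σ = (302) + (-25) + (501) + (12) + (222) + (165) + (246) = 1423
Area = |Σ|/2 = 711.5.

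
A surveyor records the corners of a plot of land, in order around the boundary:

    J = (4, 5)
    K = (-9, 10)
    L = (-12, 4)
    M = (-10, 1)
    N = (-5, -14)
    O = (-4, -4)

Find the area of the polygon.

151

Apply Gauss's area formula: 2A = Σ (x_i·y_{i+1} − x_{i+1}·y_i), indices taken mod 6.
J→K: (4)(10) − (-9)(5) = 85
K→L: (-9)(4) − (-12)(10) = 84
L→M: (-12)(1) − (-10)(4) = 28
M→N: (-10)(-14) − (-5)(1) = 145
N→O: (-5)(-4) − (-4)(-14) = -36
O→J: (-4)(5) − (4)(-4) = -4
Σ = 302
Area = |Σ|/2 = 151.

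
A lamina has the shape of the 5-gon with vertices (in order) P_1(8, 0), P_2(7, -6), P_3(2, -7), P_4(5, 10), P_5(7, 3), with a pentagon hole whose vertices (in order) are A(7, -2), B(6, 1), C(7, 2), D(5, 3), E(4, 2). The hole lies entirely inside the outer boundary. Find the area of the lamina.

49

Outer boundary:
Apply Gauss's area formula: 2A = Σ (x_i·y_{i+1} − x_{i+1}·y_i), indices taken mod 5.
Cross-terms: -48, -37, 55, -55, -24  ⇒  Σ = -109
Area = |Σ|/2 = 54.5.
Hole:
A→B: (7)(1) − (6)(-2) = 19
B→C: (6)(2) − (7)(1) = 5
C→D: (7)(3) − (5)(2) = 11
D→E: (5)(2) − (4)(3) = -2
E→A: (4)(-2) − (7)(2) = -22
Σ = 11
Area = |Σ|/2 = 5.5.
Net area = 54.5 − 5.5 = 49.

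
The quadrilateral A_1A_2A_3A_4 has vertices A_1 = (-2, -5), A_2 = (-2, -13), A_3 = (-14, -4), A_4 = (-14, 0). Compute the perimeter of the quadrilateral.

|A_1A_2| = √((0)² + (-8)²) = √64 = 8
|A_2A_3| = √((-12)² + (9)²) = √225 = 15
|A_3A_4| = √((0)² + (4)²) = √16 = 4
|A_4A_1| = √((12)² + (-5)²) = √169 = 13
Perimeter = 8 + 15 + 4 + 13 = 40.

40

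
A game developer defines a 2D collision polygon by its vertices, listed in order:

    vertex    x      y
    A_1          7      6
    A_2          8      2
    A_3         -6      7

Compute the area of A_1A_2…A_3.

Σ = (-34) + (68) + (-85) = -51
Area = |Σ|/2 = 25.5.

25.5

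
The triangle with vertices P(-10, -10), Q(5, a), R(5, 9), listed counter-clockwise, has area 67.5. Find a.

The doubled signed area Σ (x_i y_{i+1} − x_{i+1} y_i) is linear in a.
With a=0 it equals 135; the coefficient of a is -15 (from the two edges through Q).
So -15·a + 135 = 2·67.5 = 135 ⇒ a = 0.

0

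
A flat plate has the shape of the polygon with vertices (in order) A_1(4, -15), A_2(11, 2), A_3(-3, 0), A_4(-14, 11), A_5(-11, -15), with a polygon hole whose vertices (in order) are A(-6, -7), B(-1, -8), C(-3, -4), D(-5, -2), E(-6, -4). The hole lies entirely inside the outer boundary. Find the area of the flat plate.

334.5

Outer boundary:
A_1→A_2: (4)(2) − (11)(-15) = 173
A_2→A_3: (11)(0) − (-3)(2) = 6
A_3→A_4: (-3)(11) − (-14)(0) = -33
A_4→A_5: (-14)(-15) − (-11)(11) = 331
A_5→A_1: (-11)(-15) − (4)(-15) = 225
Σ = 702
Area = |Σ|/2 = 351.
Hole:
Cross-terms: 41, -20, -14, 8, 18  ⇒  Σ = 33
Area = |Σ|/2 = 16.5.
Net area = 351 − 16.5 = 334.5.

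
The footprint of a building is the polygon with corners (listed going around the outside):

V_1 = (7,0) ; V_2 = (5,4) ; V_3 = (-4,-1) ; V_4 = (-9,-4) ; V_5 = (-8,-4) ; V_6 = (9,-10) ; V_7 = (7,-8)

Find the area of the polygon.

110

Apply the shoelace (surveyor's) formula: 2A = Σ (x_i·y_{i+1} − x_{i+1}·y_i), indices taken mod 7.
Σ = (28) + (11) + (7) + (4) + (116) + (-2) + (56) = 220
Area = |Σ|/2 = 110.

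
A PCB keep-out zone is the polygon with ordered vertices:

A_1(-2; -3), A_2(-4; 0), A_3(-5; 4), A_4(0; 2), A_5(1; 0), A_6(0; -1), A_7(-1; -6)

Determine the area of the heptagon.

Apply the shoelace (surveyor's) formula: 2A = Σ (x_i·y_{i+1} − x_{i+1}·y_i), indices taken mod 7.
A_1→A_2: (-2)(0) − (-4)(-3) = -12
A_2→A_3: (-4)(4) − (-5)(0) = -16
A_3→A_4: (-5)(2) − (0)(4) = -10
A_4→A_5: (0)(0) − (1)(2) = -2
A_5→A_6: (1)(-1) − (0)(0) = -1
A_6→A_7: (0)(-6) − (-1)(-1) = -1
A_7→A_1: (-1)(-3) − (-2)(-6) = -9
Σ = -51
Area = |Σ|/2 = 25.5.

25.5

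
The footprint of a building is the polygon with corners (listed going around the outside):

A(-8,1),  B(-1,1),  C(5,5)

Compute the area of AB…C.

A→B: (-8)(1) − (-1)(1) = -7
B→C: (-1)(5) − (5)(1) = -10
C→A: (5)(1) − (-8)(5) = 45
Σ = 28
Area = |Σ|/2 = 14.

14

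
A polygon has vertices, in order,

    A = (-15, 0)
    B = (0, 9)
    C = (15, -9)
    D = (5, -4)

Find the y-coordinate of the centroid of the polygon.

Apply the surveyor's formula. First the cross-terms c_i = x_i·y_{i+1} − x_{i+1}·y_i:
  -135, -135, -15, -60  ⇒  2A = -345, A = -172.5.
Then Σ (y_i + y_{i+1})·c_i = -780, so ȳ = -780 / (6·(-172.5)) = 52/69.

52/69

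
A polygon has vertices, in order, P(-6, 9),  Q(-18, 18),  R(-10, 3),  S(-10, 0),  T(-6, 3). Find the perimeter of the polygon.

46

|PQ| = √((-12)² + (9)²) = √225 = 15
|QR| = √((8)² + (-15)²) = √289 = 17
|RS| = √((0)² + (-3)²) = √9 = 3
|ST| = √((4)² + (3)²) = √25 = 5
|TP| = √((0)² + (6)²) = √36 = 6
Perimeter = 15 + 17 + 3 + 5 + 6 = 46.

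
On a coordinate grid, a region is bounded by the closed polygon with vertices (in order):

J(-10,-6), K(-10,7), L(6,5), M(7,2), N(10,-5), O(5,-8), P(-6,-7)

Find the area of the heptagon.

Apply the shoelace formula: 2A = Σ (x_i·y_{i+1} − x_{i+1}·y_i), indices taken mod 7.
J→K: (-10)(7) − (-10)(-6) = -130
K→L: (-10)(5) − (6)(7) = -92
L→M: (6)(2) − (7)(5) = -23
M→N: (7)(-5) − (10)(2) = -55
N→O: (10)(-8) − (5)(-5) = -55
O→P: (5)(-7) − (-6)(-8) = -83
P→J: (-6)(-6) − (-10)(-7) = -34
Σ = -472
Area = |Σ|/2 = 236.

236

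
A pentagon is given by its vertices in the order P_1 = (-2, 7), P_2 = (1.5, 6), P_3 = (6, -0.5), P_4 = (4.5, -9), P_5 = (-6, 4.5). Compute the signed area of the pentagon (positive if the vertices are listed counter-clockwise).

-88.875

Apply the shoelace formula: 2A = Σ (x_i·y_{i+1} − x_{i+1}·y_i), indices taken mod 5.
Cross-terms: -22.5, -36.75, -51.75, -33.75, -33  ⇒  Σ = -177.75
Signed area = Σ/2 = -88.875 (negative ⇒ clockwise traversal).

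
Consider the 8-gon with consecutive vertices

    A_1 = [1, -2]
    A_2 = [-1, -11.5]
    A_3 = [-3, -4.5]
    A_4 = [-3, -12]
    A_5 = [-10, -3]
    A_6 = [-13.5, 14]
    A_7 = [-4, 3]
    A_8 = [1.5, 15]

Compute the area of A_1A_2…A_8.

189.75

Σ = (-13.5) + (-30) + (22.5) + (-111) + (-180.5) + (15.5) + (-64.5) + (-18) = -379.5
Area = |Σ|/2 = 189.75.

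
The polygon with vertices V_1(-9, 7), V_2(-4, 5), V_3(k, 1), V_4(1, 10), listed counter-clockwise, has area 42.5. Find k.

The doubled signed area Σ (x_i y_{i+1} − x_{i+1} y_i) is linear in k.
With k=0 it equals 75; the coefficient of k is 5 (from the two edges through V_3).
So 5·k + 75 = 2·42.5 = 85 ⇒ k = 2.

2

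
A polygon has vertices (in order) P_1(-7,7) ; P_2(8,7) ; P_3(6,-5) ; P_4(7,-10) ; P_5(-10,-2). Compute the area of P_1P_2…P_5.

Σ = (-105) + (-82) + (-25) + (-114) + (-84) = -410
Area = |Σ|/2 = 205.

205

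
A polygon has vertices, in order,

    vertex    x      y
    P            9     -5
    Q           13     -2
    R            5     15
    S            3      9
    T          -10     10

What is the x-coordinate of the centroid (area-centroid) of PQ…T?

Apply Gauss's area formula. First the cross-terms c_i = x_i·y_{i+1} − x_{i+1}·y_i:
  47, 205, 0, 120, -40  ⇒  2A = 332, A = 166.
Then Σ (x_i + x_{i+1})·c_i = 3924, so x̄ = 3924 / (6·166) = 327/83.

327/83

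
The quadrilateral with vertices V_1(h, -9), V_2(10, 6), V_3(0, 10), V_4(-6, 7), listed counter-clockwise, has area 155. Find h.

Write out the shoelace sum; only the two edges meeting at V_1 involve h:
2·Area = [((-6)·(-9) − h·7) + (h·6 − 10·(-9))] + 160
       = -1·h + 304 = 310
⇒ h = -6.

-6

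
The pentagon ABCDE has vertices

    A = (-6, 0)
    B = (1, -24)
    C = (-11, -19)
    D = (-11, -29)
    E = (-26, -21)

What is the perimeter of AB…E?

|AB| = √((7)² + (-24)²) = √625 = 25
|BC| = √((-12)² + (5)²) = √169 = 13
|CD| = √((0)² + (-10)²) = √100 = 10
|DE| = √((-15)² + (8)²) = √289 = 17
|EA| = √((20)² + (21)²) = √841 = 29
Perimeter = 25 + 13 + 10 + 17 + 29 = 94.

94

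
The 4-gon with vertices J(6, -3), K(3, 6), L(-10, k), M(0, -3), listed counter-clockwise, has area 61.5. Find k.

-10

Write out the shoelace sum; only the two edges meeting at L involve k:
2·Area = [(3·k − (-10)·6) + ((-10)·(-3) − 0·k)] + 63
       = 3·k + 153 = 123
⇒ k = -10.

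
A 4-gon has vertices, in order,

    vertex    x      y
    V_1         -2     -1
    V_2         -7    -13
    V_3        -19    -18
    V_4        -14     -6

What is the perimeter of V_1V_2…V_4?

|V_1V_2| = √((-5)² + (-12)²) = √169 = 13
|V_2V_3| = √((-12)² + (-5)²) = √169 = 13
|V_3V_4| = √((5)² + (12)²) = √169 = 13
|V_4V_1| = √((12)² + (5)²) = √169 = 13
Perimeter = 13 + 13 + 13 + 13 = 52.

52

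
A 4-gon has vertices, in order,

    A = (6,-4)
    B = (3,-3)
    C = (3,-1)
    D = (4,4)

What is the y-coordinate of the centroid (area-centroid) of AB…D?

Apply Gauss's area formula. First the cross-terms c_i = x_i·y_{i+1} − x_{i+1}·y_i:
  -6, 6, 16, -40  ⇒  2A = -24, A = -12.
Then Σ (y_i + y_{i+1})·c_i = 66, so ȳ = 66 / (6·(-12)) = -11/12.

-11/12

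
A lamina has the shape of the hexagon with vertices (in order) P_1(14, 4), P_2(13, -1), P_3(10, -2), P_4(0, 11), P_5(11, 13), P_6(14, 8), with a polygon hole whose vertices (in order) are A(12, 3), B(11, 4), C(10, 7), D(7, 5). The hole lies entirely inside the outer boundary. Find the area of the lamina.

114.5

Outer boundary:
Apply Gauss's area formula: 2A = Σ (x_i·y_{i+1} − x_{i+1}·y_i), indices taken mod 6.
P_1→P_2: (14)(-1) − (13)(4) = -66
P_2→P_3: (13)(-2) − (10)(-1) = -16
P_3→P_4: (10)(11) − (0)(-2) = 110
P_4→P_5: (0)(13) − (11)(11) = -121
P_5→P_6: (11)(8) − (14)(13) = -94
P_6→P_1: (14)(4) − (14)(8) = -56
Σ = -243
Area = |Σ|/2 = 121.5.
Hole:
Σ = (15) + (37) + (1) + (-39) = 14
Area = |Σ|/2 = 7.
Net area = 121.5 − 7 = 114.5.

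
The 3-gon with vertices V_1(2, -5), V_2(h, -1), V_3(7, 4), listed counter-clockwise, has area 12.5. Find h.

7

The doubled signed area Σ (x_i y_{i+1} − x_{i+1} y_i) is linear in h.
With h=0 it equals -38; the coefficient of h is 9 (from the two edges through V_2).
So 9·h + -38 = 2·12.5 = 25 ⇒ h = 7.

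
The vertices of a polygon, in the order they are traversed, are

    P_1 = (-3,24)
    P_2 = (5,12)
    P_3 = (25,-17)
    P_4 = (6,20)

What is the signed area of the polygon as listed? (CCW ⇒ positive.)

Apply the shoelace formula: 2A = Σ (x_i·y_{i+1} − x_{i+1}·y_i), indices taken mod 4.
Σ = (-156) + (-385) + (602) + (204) = 265
Signed area = Σ/2 = 132.5 (positive ⇒ counter-clockwise traversal).

132.5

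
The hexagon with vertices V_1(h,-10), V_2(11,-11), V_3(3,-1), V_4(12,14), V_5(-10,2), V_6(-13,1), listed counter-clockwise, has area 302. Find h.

-9

The doubled signed area Σ (x_i y_{i+1} − x_{i+1} y_i) is linear in h.
With h=0 it equals 496; the coefficient of h is -12 (from the two edges through V_1).
So -12·h + 496 = 2·302 = 604 ⇒ h = -9.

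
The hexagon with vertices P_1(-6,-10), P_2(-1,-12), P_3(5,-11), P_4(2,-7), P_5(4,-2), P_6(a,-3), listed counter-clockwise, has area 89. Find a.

Write out the shoelace sum; only the two edges meeting at P_6 involve a:
2·Area = [(4·(-3) − a·(-2)) + (a·(-10) − (-6)·(-3))] + 144
       = -8·a + 114 = 178
⇒ a = -8.

-8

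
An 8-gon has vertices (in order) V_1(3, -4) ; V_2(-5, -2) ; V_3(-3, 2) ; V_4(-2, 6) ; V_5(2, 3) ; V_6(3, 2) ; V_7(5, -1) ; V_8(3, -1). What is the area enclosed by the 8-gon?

Apply the surveyor's formula: 2A = Σ (x_i·y_{i+1} − x_{i+1}·y_i), indices taken mod 8.
Σ = (-26) + (-16) + (-14) + (-18) + (-5) + (-13) + (-2) + (-9) = -103
Area = |Σ|/2 = 51.5.

51.5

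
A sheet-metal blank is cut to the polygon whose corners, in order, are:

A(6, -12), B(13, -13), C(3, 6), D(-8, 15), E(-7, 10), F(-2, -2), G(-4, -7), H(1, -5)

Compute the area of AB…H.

199

Σ = (78) + (117) + (93) + (25) + (34) + (6) + (27) + (18) = 398
Area = |Σ|/2 = 199.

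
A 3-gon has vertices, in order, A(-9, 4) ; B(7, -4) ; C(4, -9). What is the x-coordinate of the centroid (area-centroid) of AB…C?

Apply Gauss's area formula. First the cross-terms c_i = x_i·y_{i+1} − x_{i+1}·y_i:
  8, -47, -65  ⇒  2A = -104, A = -52.
Then Σ (x_i + x_{i+1})·c_i = -208, so x̄ = -208 / (6·(-52)) = 2/3.

2/3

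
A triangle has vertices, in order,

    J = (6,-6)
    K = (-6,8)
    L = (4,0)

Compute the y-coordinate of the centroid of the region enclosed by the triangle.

2/3

Apply the surveyor's formula. First the cross-terms c_i = x_i·y_{i+1} − x_{i+1}·y_i:
  12, -32, -24  ⇒  2A = -44, A = -22.
Then Σ (y_i + y_{i+1})·c_i = -88, so ȳ = -88 / (6·(-22)) = 2/3.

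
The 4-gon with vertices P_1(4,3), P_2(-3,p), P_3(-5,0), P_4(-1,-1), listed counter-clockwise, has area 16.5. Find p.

2

The doubled signed area Σ (x_i y_{i+1} − x_{i+1} y_i) is linear in p.
With p=0 it equals 15; the coefficient of p is 9 (from the two edges through P_2).
So 9·p + 15 = 2·16.5 = 33 ⇒ p = 2.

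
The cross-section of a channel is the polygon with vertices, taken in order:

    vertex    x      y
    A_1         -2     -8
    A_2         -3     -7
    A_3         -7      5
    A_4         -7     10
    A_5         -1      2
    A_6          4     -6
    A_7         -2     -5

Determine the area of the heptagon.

Σ = (-10) + (-64) + (-35) + (-4) + (-2) + (-32) + (6) = -141
Area = |Σ|/2 = 70.5.

70.5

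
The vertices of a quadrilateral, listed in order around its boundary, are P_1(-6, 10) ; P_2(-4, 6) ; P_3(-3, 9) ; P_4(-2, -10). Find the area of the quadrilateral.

Apply Gauss's area formula: 2A = Σ (x_i·y_{i+1} − x_{i+1}·y_i), indices taken mod 4.
Σ = (4) + (-18) + (48) + (-80) = -46
Area = |Σ|/2 = 23.

23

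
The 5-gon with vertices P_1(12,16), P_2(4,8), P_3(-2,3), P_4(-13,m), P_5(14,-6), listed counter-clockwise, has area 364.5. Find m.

-16

Write out the shoelace sum; only the two edges meeting at P_4 involve m:
2·Area = [((-2)·m − (-13)·3) + ((-13)·(-6) − 14·m)] + 356
       = -16·m + 473 = 729
⇒ m = -16.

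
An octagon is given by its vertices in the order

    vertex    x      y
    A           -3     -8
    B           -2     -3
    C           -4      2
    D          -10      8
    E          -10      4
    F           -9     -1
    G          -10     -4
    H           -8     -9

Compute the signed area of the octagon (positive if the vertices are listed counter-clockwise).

86

Cross-terms: -7, -16, -12, 40, 46, 26, 58, 37  ⇒  Σ = 172
Signed area = Σ/2 = 86 (positive ⇒ counter-clockwise traversal).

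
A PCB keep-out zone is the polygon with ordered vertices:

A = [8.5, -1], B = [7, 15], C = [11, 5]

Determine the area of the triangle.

Apply the shoelace (surveyor's) formula: 2A = Σ (x_i·y_{i+1} − x_{i+1}·y_i), indices taken mod 3.
Σ = (134.5) + (-130) + (-53.5) = -49
Area = |Σ|/2 = 24.5.

24.5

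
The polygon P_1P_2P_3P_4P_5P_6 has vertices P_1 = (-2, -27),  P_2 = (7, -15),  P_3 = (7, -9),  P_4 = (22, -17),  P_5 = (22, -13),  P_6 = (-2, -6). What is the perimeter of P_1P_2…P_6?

|P_1P_2| = √((9)² + (12)²) = √225 = 15
|P_2P_3| = √((0)² + (6)²) = √36 = 6
|P_3P_4| = √((15)² + (-8)²) = √289 = 17
|P_4P_5| = √((0)² + (4)²) = √16 = 4
|P_5P_6| = √((-24)² + (7)²) = √625 = 25
|P_6P_1| = √((0)² + (-21)²) = √441 = 21
Perimeter = 15 + 6 + 17 + 4 + 25 + 21 = 88.

88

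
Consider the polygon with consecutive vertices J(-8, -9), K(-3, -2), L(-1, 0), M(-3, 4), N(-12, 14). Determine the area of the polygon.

Apply Gauss's area formula: 2A = Σ (x_i·y_{i+1} − x_{i+1}·y_i), indices taken mod 5.
J→K: (-8)(-2) − (-3)(-9) = -11
K→L: (-3)(0) − (-1)(-2) = -2
L→M: (-1)(4) − (-3)(0) = -4
M→N: (-3)(14) − (-12)(4) = 6
N→J: (-12)(-9) − (-8)(14) = 220
Σ = 209
Area = |Σ|/2 = 104.5.

104.5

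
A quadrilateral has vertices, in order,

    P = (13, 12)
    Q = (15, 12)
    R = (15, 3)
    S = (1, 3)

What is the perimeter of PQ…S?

|PQ| = √((2)² + (0)²) = √4 = 2
|QR| = √((0)² + (-9)²) = √81 = 9
|RS| = √((-14)² + (0)²) = √196 = 14
|SP| = √((12)² + (9)²) = √225 = 15
Perimeter = 2 + 9 + 14 + 15 = 40.

40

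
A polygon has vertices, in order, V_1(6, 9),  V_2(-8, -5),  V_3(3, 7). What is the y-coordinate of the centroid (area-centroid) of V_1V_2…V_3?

Apply the shoelace formula. First the cross-terms c_i = x_i·y_{i+1} − x_{i+1}·y_i:
  42, -41, -15  ⇒  2A = -14, A = -7.
Then Σ (y_i + y_{i+1})·c_i = -154, so ȳ = -154 / (6·(-7)) = 11/3.

11/3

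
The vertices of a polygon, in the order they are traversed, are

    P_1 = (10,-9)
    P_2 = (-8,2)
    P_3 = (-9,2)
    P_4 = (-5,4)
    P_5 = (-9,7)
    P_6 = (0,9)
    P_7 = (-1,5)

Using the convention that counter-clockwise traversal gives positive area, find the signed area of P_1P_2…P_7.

Apply Gauss's area formula: 2A = Σ (x_i·y_{i+1} − x_{i+1}·y_i), indices taken mod 7.
Σ = (-52) + (2) + (-26) + (1) + (-81) + (9) + (-41) = -188
Signed area = Σ/2 = -94 (negative ⇒ clockwise traversal).

-94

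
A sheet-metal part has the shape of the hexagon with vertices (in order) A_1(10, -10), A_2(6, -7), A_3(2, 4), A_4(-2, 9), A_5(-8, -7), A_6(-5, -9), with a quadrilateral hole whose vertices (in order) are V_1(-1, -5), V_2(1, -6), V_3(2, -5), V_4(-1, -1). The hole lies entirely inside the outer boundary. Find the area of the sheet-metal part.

Outer boundary:
Apply the shoelace formula: 2A = Σ (x_i·y_{i+1} − x_{i+1}·y_i), indices taken mod 6.
Σ = (-10) + (38) + (26) + (86) + (37) + (140) = 317
Area = |Σ|/2 = 158.5.
Hole:
Σ = (11) + (7) + (-7) + (4) = 15
Area = |Σ|/2 = 7.5.
Net area = 158.5 − 7.5 = 151.

151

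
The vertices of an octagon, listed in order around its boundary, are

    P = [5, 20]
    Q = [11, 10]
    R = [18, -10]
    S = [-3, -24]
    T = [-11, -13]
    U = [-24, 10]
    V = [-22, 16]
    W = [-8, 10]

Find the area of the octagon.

Apply the shoelace (surveyor's) formula: 2A = Σ (x_i·y_{i+1} − x_{i+1}·y_i), indices taken mod 8.
Σ = (-170) + (-290) + (-462) + (-225) + (-422) + (-164) + (-92) + (-210) = -2035
Area = |Σ|/2 = 1017.5.

1017.5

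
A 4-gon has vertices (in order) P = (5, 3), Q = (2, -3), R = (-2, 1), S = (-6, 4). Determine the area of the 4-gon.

32.5

Apply the shoelace formula: 2A = Σ (x_i·y_{i+1} − x_{i+1}·y_i), indices taken mod 4.
Σ = (-21) + (-4) + (-2) + (-38) = -65
Area = |Σ|/2 = 32.5.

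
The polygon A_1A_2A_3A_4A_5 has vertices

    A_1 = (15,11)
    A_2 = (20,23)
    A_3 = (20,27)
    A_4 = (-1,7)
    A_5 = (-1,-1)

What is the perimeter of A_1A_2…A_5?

|A_1A_2| = √((5)² + (12)²) = √169 = 13
|A_2A_3| = √((0)² + (4)²) = √16 = 4
|A_3A_4| = √((-21)² + (-20)²) = √841 = 29
|A_4A_5| = √((0)² + (-8)²) = √64 = 8
|A_5A_1| = √((16)² + (12)²) = √400 = 20
Perimeter = 13 + 4 + 29 + 8 + 20 = 74.

74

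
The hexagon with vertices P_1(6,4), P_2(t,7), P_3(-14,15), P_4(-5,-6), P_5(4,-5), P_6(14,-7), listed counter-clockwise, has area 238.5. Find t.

Write out the shoelace sum; only the two edges meeting at P_2 involve t:
2·Area = [(6·7 − t·4) + (t·15 − (-14)·7)] + 348
       = 11·t + 488 = 477
⇒ t = -1.

-1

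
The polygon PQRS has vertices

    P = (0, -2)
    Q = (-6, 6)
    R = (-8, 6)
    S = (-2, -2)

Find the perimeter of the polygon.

|PQ| = √((-6)² + (8)²) = √100 = 10
|QR| = √((-2)² + (0)²) = √4 = 2
|RS| = √((6)² + (-8)²) = √100 = 10
|SP| = √((2)² + (0)²) = √4 = 2
Perimeter = 10 + 2 + 10 + 2 = 24.

24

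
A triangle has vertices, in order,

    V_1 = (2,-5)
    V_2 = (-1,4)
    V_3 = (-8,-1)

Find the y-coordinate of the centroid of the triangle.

-2/3

Apply the shoelace (surveyor's) formula. First the cross-terms c_i = x_i·y_{i+1} − x_{i+1}·y_i:
  3, 33, 42  ⇒  2A = 78, A = 39.
Then Σ (y_i + y_{i+1})·c_i = -156, so ȳ = -156 / (6·39) = -2/3.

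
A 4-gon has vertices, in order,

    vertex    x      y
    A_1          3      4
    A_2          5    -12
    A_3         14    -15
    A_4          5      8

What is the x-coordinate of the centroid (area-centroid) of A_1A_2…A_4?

Apply the shoelace formula. First the cross-terms c_i = x_i·y_{i+1} − x_{i+1}·y_i:
  -56, 93, 187, -4  ⇒  2A = 220, A = 110.
Then Σ (x_i + x_{i+1})·c_i = 4840, so x̄ = 4840 / (6·110) = 22/3.

22/3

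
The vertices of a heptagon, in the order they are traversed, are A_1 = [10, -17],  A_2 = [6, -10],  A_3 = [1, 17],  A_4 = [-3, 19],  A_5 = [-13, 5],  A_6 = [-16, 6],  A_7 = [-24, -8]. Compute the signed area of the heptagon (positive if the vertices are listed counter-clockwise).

589

Apply the shoelace formula: 2A = Σ (x_i·y_{i+1} − x_{i+1}·y_i), indices taken mod 7.
A_1→A_2: (10)(-10) − (6)(-17) = 2
A_2→A_3: (6)(17) − (1)(-10) = 112
A_3→A_4: (1)(19) − (-3)(17) = 70
A_4→A_5: (-3)(5) − (-13)(19) = 232
A_5→A_6: (-13)(6) − (-16)(5) = 2
A_6→A_7: (-16)(-8) − (-24)(6) = 272
A_7→A_1: (-24)(-17) − (10)(-8) = 488
Σ = 1178
Signed area = Σ/2 = 589 (positive ⇒ counter-clockwise traversal).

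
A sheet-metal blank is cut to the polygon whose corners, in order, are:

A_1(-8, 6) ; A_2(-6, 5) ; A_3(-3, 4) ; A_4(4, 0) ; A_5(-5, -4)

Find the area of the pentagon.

53.5

Cross-terms: -4, -9, -16, -16, -62  ⇒  Σ = -107
Area = |Σ|/2 = 53.5.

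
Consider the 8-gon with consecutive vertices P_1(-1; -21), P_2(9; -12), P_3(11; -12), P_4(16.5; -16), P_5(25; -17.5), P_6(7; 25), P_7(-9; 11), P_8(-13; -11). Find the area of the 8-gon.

Σ = (201) + (24) + (22) + (111.25) + (747.5) + (302) + (242) + (262) = 1911.75
Area = |Σ|/2 = 955.875.

955.875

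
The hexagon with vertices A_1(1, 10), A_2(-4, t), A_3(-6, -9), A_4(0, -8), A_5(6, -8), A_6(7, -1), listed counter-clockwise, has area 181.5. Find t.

Write out the shoelace sum; only the two edges meeting at A_2 involve t:
2·Area = [(1·t − (-4)·10) + ((-4)·(-9) − (-6)·t)] + 217
       = 7·t + 293 = 363
⇒ t = 10.

10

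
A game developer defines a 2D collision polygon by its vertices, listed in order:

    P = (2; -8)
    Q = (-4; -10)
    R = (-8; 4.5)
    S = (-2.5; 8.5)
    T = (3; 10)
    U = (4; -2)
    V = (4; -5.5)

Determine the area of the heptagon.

Σ = (-52) + (-98) + (-56.75) + (-50.5) + (-46) + (-14) + (-21) = -338.25
Area = |Σ|/2 = 169.125.

169.125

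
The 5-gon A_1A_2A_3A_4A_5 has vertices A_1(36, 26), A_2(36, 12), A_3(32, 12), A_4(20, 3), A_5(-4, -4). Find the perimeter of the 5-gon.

108

|A_1A_2| = √((0)² + (-14)²) = √196 = 14
|A_2A_3| = √((-4)² + (0)²) = √16 = 4
|A_3A_4| = √((-12)² + (-9)²) = √225 = 15
|A_4A_5| = √((-24)² + (-7)²) = √625 = 25
|A_5A_1| = √((40)² + (30)²) = √2500 = 50
Perimeter = 14 + 4 + 15 + 25 + 50 = 108.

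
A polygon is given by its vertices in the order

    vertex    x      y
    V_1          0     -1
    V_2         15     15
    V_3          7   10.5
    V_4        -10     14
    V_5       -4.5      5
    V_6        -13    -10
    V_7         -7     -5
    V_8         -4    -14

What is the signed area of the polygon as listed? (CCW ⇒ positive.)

235.25

Apply the surveyor's formula: 2A = Σ (x_i·y_{i+1} − x_{i+1}·y_i), indices taken mod 8.
V_1→V_2: (0)(15) − (15)(-1) = 15
V_2→V_3: (15)(10.5) − (7)(15) = 52.5
V_3→V_4: (7)(14) − (-10)(10.5) = 203
V_4→V_5: (-10)(5) − (-4.5)(14) = 13
V_5→V_6: (-4.5)(-10) − (-13)(5) = 110
V_6→V_7: (-13)(-5) − (-7)(-10) = -5
V_7→V_8: (-7)(-14) − (-4)(-5) = 78
V_8→V_1: (-4)(-1) − (0)(-14) = 4
Σ = 470.5
Signed area = Σ/2 = 235.25 (positive ⇒ counter-clockwise traversal).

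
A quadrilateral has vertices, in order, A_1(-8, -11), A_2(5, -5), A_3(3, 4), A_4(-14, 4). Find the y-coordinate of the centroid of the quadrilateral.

Apply the shoelace (surveyor's) formula. First the cross-terms c_i = x_i·y_{i+1} − x_{i+1}·y_i:
  95, 35, 68, 186  ⇒  2A = 384, A = 192.
Then Σ (y_i + y_{i+1})·c_i = -2313, so ȳ = -2313 / (6·192) = -2.0078125.

-2.0078125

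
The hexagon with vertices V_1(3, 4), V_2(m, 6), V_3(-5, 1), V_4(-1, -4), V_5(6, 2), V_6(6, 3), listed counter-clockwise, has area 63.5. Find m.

-5

The doubled signed area Σ (x_i y_{i+1} − x_{i+1} y_i) is linear in m.
With m=0 it equals 112; the coefficient of m is -3 (from the two edges through V_2).
So -3·m + 112 = 2·63.5 = 127 ⇒ m = -5.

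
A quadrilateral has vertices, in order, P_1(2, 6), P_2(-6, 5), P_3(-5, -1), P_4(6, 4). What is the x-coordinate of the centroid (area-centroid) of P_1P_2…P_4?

-15/13

Apply the shoelace (surveyor's) formula. First the cross-terms c_i = x_i·y_{i+1} − x_{i+1}·y_i:
  46, 31, -14, 28  ⇒  2A = 91, A = 45.5.
Then Σ (x_i + x_{i+1})·c_i = -315, so x̄ = -315 / (6·45.5) = -15/13.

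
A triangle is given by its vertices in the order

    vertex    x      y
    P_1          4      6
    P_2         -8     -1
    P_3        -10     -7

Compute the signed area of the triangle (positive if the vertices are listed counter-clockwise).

29

Apply the surveyor's formula: 2A = Σ (x_i·y_{i+1} − x_{i+1}·y_i), indices taken mod 3.
P_1→P_2: (4)(-1) − (-8)(6) = 44
P_2→P_3: (-8)(-7) − (-10)(-1) = 46
P_3→P_1: (-10)(6) − (4)(-7) = -32
Σ = 58
Signed area = Σ/2 = 29 (positive ⇒ counter-clockwise traversal).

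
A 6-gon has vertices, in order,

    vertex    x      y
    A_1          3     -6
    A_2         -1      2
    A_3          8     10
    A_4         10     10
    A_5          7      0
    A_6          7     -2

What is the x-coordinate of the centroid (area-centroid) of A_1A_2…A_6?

1144/249

Apply the surveyor's formula. First the cross-terms c_i = x_i·y_{i+1} − x_{i+1}·y_i:
  0, -26, -20, -70, -14, -36  ⇒  2A = -166, A = -83.
Then Σ (x_i + x_{i+1})·c_i = -2288, so x̄ = -2288 / (6·(-83)) = 1144/249.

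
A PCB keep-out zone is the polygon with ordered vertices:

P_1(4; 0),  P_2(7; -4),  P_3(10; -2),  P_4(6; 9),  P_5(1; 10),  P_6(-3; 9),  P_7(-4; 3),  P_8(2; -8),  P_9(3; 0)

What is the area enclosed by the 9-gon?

Apply the shoelace formula: 2A = Σ (x_i·y_{i+1} − x_{i+1}·y_i), indices taken mod 9.
Σ = (-16) + (26) + (102) + (51) + (39) + (27) + (26) + (24) + (0) = 279
Area = |Σ|/2 = 139.5.

139.5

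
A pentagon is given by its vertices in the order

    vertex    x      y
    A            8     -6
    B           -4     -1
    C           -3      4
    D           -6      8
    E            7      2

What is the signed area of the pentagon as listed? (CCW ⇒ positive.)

Apply the surveyor's formula: 2A = Σ (x_i·y_{i+1} − x_{i+1}·y_i), indices taken mod 5.
A→B: (8)(-1) − (-4)(-6) = -32
B→C: (-4)(4) − (-3)(-1) = -19
C→D: (-3)(8) − (-6)(4) = 0
D→E: (-6)(2) − (7)(8) = -68
E→A: (7)(-6) − (8)(2) = -58
Σ = -177
Signed area = Σ/2 = -88.5 (negative ⇒ clockwise traversal).

-88.5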